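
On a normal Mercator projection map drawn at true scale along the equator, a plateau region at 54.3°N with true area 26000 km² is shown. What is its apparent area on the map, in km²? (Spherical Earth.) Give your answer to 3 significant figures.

76400 km²

Mercator is conformal, so the point scale is isotropic: h = k = sec φ = 1/cos φ.
Areal scale = k² = sec²φ = 1/cos²(54.3°) = 1/0.5835² = 2.937.
Apparent area = 26000 × 2.937 ≈ 76400 km².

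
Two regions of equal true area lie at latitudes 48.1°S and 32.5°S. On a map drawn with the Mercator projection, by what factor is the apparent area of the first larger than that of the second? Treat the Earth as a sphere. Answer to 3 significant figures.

On Mercator, area is exaggerated by sec²φ = 1/cos²φ.
At 48.1°: sec²(48.1°) = 1/0.6678² = 2.242.
At 32.5°: sec²(32.5°) = 1/0.8434² = 1.406.
Ratio = 2.242/1.406 = cos²(32.5°)/cos²(48.1°) ≈ 1.59.

1.59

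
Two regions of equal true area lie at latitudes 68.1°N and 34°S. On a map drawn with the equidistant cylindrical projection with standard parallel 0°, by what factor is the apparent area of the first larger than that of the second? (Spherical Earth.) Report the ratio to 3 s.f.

For the equirectangular projection with φ₀ = 0 (plate carrée), h = 1 along meridians and k = sec φ along parallels.
Areal scale at 68.1°: h·k = 1.000 × 2.681 = 2.681.
Areal scale at 34°: h·k = 1.000 × 1.206 = 1.206.
Ratio = 2.681/1.206 ≈ 2.22.

2.22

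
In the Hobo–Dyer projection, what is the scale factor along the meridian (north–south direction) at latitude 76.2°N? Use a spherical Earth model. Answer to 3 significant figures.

0.301

Hobo–Dyer is a cylindrical equal-area projection with standard parallels at ±37.5°. A cylindrical equal-area projection with standard parallel φ₀ has meridian scale h = cos φ / cos φ₀ and parallel scale k = cos φ₀ / cos φ (so areas are preserved, h·k = 1).
h = cos 76.2° / cos 37.5° = 0.2385/0.7934 = 0.3007.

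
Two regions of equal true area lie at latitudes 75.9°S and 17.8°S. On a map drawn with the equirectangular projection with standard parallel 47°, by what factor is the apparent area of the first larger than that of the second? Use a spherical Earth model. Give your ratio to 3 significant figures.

3.91

With standard parallel φ₀ = 47°, the equirectangular projection gives x = Rλ cos φ₀, y = Rφ, so h = 1 and k = cos 47° / cos φ.
Areal scale at 75.9°: h·k = 1.000 × 2.799 = 2.799.
Areal scale at 17.8°: h·k = 1.000 × 0.7163 = 0.7163.
Ratio = 2.799/0.7163 ≈ 3.91.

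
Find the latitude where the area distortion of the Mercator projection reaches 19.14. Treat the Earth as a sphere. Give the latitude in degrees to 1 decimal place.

76.8°

Mercator areal scale is sec²φ.
sec²φ = 19.14  ⇒  cos²φ = 0.05225  ⇒  cos φ = 0.2286.
φ = arccos(0.2286) ≈ 76.8°.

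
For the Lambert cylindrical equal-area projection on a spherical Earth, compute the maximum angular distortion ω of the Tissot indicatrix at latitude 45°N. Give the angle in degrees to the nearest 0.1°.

38.9°

The Lambert cylindrical equal-area projection is the cylindrical equal-area projection with its standard parallel at the equator (φ₀ = 0). Cylindrical equal-area (φ₀ = 0°): h = cos φ / cos 0° along meridians, k = cos 0° / cos φ along parallels; h·k = 1.
At 45°: h = 0.7071, k = 1.414; principal scales a = 1.414, b = 0.7071.
sin(ω/2) = (a − b)/(a + b) = 0.7071/2.121 = 0.3333, so ω = 2 arcsin(0.3333) ≈ 38.9°.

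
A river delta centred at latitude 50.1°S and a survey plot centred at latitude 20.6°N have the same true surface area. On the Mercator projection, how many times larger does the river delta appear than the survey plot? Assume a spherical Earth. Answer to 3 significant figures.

2.13

On Mercator, area is exaggerated by sec²φ = 1/cos²φ.
At 50.1°: sec²(50.1°) = 1/0.6414² = 2.430.
At 20.6°: sec²(20.6°) = 1/0.9361² = 1.141.
Ratio = 2.430/1.141 = cos²(20.6°)/cos²(50.1°) ≈ 2.13.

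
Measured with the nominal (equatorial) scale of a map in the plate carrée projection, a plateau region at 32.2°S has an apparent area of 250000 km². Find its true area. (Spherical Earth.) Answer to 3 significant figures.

212000 km²

Plate carrée maps x = Rλ, y = Rφ. The meridian scale is h = 1 and the parallel scale is k = 1/cos φ = sec φ.
Areal scale = h·k = 1 × sec φ; at 32.2°, h = 1.000, k = 1.182, so h·k = 1.182.
True area = apparent / (areal scale) = 250000 / 1.182 ≈ 212000 km².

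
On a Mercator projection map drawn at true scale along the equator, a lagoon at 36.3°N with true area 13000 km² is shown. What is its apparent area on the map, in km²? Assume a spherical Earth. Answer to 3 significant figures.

20000 km²

The Mercator projection is conformal; its linear scale factor is the same in every direction and equals sec φ = 1/cos φ.
Areal scale = k² = sec²φ = 1/cos²(36.3°) = 1/0.8059² = 1.540.
Apparent area = 13000 × 1.540 ≈ 20000 km².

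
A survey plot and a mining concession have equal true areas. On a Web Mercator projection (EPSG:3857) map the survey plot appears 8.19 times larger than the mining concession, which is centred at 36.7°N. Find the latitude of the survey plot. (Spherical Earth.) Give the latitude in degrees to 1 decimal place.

73.7°

For equal true areas on Mercator, apparent areas scale as sec²φ, so the ratio is cos²φ₂ / cos²φ₁.
cos²φ₂ / cos²φ₁ = 8.19  ⇒  cos φ₁ = cos 36.7° / √8.19 = 0.8018/2.862 = 0.2802.
φ₁ = arccos(0.2802) ≈ 73.7°.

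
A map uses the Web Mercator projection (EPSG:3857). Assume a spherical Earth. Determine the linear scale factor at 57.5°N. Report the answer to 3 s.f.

The Mercator projection is conformal; its linear scale factor is the same in every direction and equals sec φ = 1/cos φ.
k = 1/cos 57.5° = 1/0.5373 = 1.861.

1.86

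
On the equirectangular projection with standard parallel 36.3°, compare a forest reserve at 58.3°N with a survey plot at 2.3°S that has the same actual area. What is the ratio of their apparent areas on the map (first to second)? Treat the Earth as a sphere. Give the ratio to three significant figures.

In the equirectangular projection with standard parallel φ₀ = 36.3° (x = Rλ cos φ₀, y = Rφ), meridians are true-scale (h = 1) and the parallel scale is k = cos φ₀ / cos φ.
Areal scale at 58.3°: h·k = 1.000 × 1.534 = 1.534.
Areal scale at 2.3°: h·k = 1.000 × 0.8066 = 0.8066.
Ratio = 1.534/0.8066 ≈ 1.90.

1.90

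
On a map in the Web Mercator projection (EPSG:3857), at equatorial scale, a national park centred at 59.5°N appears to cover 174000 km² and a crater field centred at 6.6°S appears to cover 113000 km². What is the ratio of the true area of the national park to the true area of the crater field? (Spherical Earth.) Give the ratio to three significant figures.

On Mercator the areal scale is sec²φ, so true area = apparent × cos²φ.
True area of national park: 174000 × cos²(59.5°) = 174000 × 0.2576 = 44820 km².
True area of crater field: 113000 × cos²(6.6°) = 113000 × 0.9868 = 111500 km².
Ratio = 44820 / 111500 ≈ 0.402.

0.402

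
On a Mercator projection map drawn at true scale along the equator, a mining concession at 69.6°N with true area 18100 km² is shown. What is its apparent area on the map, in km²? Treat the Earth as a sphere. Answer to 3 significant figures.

Mercator is conformal, so the point scale is isotropic: h = k = sec φ = 1/cos φ.
Areal scale = k² = sec²φ = 1/cos²(69.6°) = 1/0.3486² = 8.230.
Apparent area = 18100 × 8.230 ≈ 149000 km².

149000 km²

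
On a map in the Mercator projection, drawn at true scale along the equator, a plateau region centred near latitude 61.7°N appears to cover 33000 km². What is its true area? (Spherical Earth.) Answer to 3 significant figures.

7420 km²

For Mercator, h = k = sec φ (a conformal cylindrical projection has a single point scale, 1/cos φ).
Areal scale = k² = sec²φ = 1/cos²(61.7°) = 1/0.4741² = 4.449.
True area = apparent / (areal scale) = 33000 / 4.449 ≈ 7420 km².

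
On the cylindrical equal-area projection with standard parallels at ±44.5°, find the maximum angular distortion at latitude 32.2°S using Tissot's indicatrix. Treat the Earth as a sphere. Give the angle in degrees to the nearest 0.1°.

19.5°

A cylindrical equal-area projection with standard parallel φ₀ has meridian scale h = cos φ / cos φ₀ and parallel scale k = cos φ₀ / cos φ (so areas are preserved, h·k = 1).
At 32.2°: h = 1.186, k = 0.8429; principal scales a = 1.186, b = 0.8429.
sin(ω/2) = (a − b)/(a + b) = 0.3435/2.029 = 0.1693, so ω = 2 arcsin(0.1693) ≈ 19.5°.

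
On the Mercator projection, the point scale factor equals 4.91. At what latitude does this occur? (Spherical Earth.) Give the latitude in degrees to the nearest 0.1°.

Mercator scale is k = sec φ = 1/cos φ.
1/cos φ = 4.91  ⇒  cos φ = 0.2037  ⇒  φ = arccos(0.2037) ≈ 78.2°.

78.2°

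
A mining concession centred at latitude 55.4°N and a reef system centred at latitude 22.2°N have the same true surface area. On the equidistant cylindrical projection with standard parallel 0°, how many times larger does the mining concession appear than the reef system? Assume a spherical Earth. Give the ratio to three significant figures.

In the plate carrée (x = Rλ, y = Rφ), meridians are true-scale (h = 1) and parallels are stretched by k = sec φ.
Areal scale at 55.4°: h·k = 1.000 × 1.761 = 1.761.
Areal scale at 22.2°: h·k = 1.000 × 1.080 = 1.080.
Ratio = 1.761/1.080 ≈ 1.63.

1.63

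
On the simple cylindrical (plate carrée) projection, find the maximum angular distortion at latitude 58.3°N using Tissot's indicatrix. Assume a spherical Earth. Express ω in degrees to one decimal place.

36.2°

Plate carrée maps x = Rλ, y = Rφ. The meridian scale is h = 1 and the parallel scale is k = 1/cos φ = sec φ.
At 58.3°: h = 1.000, k = 1.903; principal scales a = 1.903, b = 1.000.
sin(ω/2) = (a − b)/(a + b) = 0.9031/2.903 = 0.3111, so ω = 2 arcsin(0.3111) ≈ 36.2°.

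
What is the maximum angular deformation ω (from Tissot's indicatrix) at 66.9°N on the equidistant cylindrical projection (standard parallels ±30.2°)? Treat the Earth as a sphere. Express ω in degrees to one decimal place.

44.1°

The equidistant cylindrical projection with φ₀ = 30.2° has h = 1 (meridians true) and k = cos φ₀ / cos φ along parallels.
At 66.9°: h = 1.000, k = 2.203; principal scales a = 2.203, b = 1.000.
sin(ω/2) = (a − b)/(a + b) = 1.203/3.203 = 0.3756, so ω = 2 arcsin(0.3756) ≈ 44.1°.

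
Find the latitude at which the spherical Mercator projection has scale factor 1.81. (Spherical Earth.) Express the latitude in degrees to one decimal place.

56.5°

Mercator scale is k = sec φ = 1/cos φ.
1/cos φ = 1.81  ⇒  cos φ = 0.5525  ⇒  φ = arccos(0.5525) ≈ 56.5°.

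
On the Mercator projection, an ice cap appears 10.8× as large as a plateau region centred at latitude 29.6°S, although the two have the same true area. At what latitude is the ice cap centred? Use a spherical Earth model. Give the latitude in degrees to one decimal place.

For equal true areas on Mercator, apparent areas scale as sec²φ, so the ratio is cos²φ₂ / cos²φ₁.
cos²φ₂ / cos²φ₁ = 10.8  ⇒  cos φ₁ = cos 29.6° / √10.8 = 0.8695/3.286 = 0.2646.
φ₁ = arccos(0.2646) ≈ 74.7°.

74.7°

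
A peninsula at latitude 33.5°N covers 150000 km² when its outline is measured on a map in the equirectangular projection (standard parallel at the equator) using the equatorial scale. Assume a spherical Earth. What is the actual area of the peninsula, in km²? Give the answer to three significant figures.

125000 km²

In the plate carrée (x = Rλ, y = Rφ), meridians are true-scale (h = 1) and parallels are stretched by k = sec φ.
Areal scale = h·k = 1 × sec φ; at 33.5°, h = 1.000, k = 1.199, so h·k = 1.199.
True area = apparent / (areal scale) = 150000 / 1.199 ≈ 125000 km².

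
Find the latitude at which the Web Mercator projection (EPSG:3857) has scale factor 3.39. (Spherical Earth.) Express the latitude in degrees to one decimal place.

72.8°

Mercator scale is k = sec φ = 1/cos φ.
1/cos φ = 3.39  ⇒  cos φ = 0.2950  ⇒  φ = arccos(0.2950) ≈ 72.8°.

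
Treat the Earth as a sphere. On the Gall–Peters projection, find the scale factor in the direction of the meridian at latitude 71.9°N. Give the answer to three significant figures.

0.439

The Gall–Peters projection is cylindrical equal-area with φ₀ = 45°. A cylindrical equal-area projection with standard parallel φ₀ has meridian scale h = cos φ / cos φ₀ and parallel scale k = cos φ₀ / cos φ (so areas are preserved, h·k = 1).
h = cos 71.9° / cos 45° = 0.3107/0.7071 = 0.4394.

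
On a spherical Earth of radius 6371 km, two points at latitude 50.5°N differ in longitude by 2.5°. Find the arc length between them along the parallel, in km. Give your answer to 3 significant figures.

177 km

Arc length along a parallel = R cos φ · Δλ (with Δλ in radians).
= 6371 × cos 50.5° × (2.5° × π/180) = 6371 × 0.6361 × 0.04363 ≈ 177 km.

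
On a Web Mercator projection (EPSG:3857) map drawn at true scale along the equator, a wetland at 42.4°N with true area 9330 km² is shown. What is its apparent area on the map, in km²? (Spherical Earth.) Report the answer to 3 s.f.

The Mercator projection is conformal; its linear scale factor is the same in every direction and equals sec φ = 1/cos φ.
Areal scale = k² = sec²φ = 1/cos²(42.4°) = 1/0.7385² = 1.834.
Apparent area = 9330 × 1.834 ≈ 17100 km².

17100 km²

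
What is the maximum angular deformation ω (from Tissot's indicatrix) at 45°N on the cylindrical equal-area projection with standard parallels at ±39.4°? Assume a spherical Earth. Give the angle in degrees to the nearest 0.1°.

10.2°

Cylindrical equal-area (φ₀ = 39.4°): h = cos φ / cos 39.4° along meridians, k = cos 39.4° / cos φ along parallels; h·k = 1.
At 45°: h = 0.9151, k = 1.093; principal scales a = 1.093, b = 0.9151.
sin(ω/2) = (a − b)/(a + b) = 0.1777/2.008 = 0.08852, so ω = 2 arcsin(0.08852) ≈ 10.2°.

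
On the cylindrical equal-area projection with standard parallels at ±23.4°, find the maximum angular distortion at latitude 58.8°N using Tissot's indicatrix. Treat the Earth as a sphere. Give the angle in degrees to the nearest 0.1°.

A cylindrical equal-area projection with standard parallel φ₀ has meridian scale h = cos φ / cos φ₀ and parallel scale k = cos φ₀ / cos φ (so areas are preserved, h·k = 1).
At 58.8°: h = 0.5645, k = 1.772; principal scales a = 1.772, b = 0.5645.
sin(ω/2) = (a − b)/(a + b) = 1.207/2.336 = 0.5168, so ω = 2 arcsin(0.5168) ≈ 62.2°.

62.2°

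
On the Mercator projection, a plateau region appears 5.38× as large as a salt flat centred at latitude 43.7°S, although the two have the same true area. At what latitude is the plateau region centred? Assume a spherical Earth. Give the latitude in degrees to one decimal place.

Mercator areal scale is sec²φ, so apparent-area ratio = sec²φ₁ / sec²φ₂ = cos²φ₂ / cos²φ₁.
cos²φ₂ / cos²φ₁ = 5.38  ⇒  cos φ₁ = cos 43.7° / √5.38 = 0.7230/2.319 = 0.3117.
φ₁ = arccos(0.3117) ≈ 71.8°.

71.8°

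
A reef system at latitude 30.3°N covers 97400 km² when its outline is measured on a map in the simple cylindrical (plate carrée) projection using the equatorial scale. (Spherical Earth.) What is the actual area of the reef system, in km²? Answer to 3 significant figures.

For the equirectangular projection with φ₀ = 0 (plate carrée), h = 1 along meridians and k = sec φ along parallels.
Areal scale = h·k = 1 × sec φ; at 30.3°, h = 1.000, k = 1.158, so h·k = 1.158.
True area = apparent / (areal scale) = 97400 / 1.158 ≈ 84100 km².

84100 km²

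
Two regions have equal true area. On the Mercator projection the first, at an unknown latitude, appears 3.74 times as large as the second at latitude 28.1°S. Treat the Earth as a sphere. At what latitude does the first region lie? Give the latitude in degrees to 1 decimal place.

On Mercator, (apparent₁)/(apparent₂) = sec²φ₁ / sec²φ₂ when true areas are equal.
cos²φ₂ / cos²φ₁ = 3.74  ⇒  cos φ₁ = cos 28.1° / √3.74 = 0.8821/1.934 = 0.4561.
φ₁ = arccos(0.4561) ≈ 62.9°.

62.9°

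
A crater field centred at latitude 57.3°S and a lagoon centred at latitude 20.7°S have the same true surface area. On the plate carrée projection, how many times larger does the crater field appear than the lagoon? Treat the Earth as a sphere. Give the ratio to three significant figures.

For the equirectangular projection with φ₀ = 0 (plate carrée), h = 1 along meridians and k = sec φ along parallels.
Areal scale at 57.3°: h·k = 1.000 × 1.851 = 1.851.
Areal scale at 20.7°: h·k = 1.000 × 1.069 = 1.069.
Ratio = 1.851/1.069 ≈ 1.73.

1.73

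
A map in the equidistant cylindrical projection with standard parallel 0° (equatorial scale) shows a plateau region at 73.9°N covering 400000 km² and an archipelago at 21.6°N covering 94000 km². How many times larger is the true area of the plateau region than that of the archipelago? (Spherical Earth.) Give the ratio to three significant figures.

On the plate carrée, areal scale = h·k = 1 × sec φ, so true area = apparent × cos φ.
True area of plateau region: 400000 × cos(73.9°) = 400000 × 0.2773 = 110900 km².
True area of archipelago: 94000 × cos(21.6°) = 94000 × 0.9298 = 87400 km².
Ratio = 110900 / 87400 ≈ 1.27.

1.27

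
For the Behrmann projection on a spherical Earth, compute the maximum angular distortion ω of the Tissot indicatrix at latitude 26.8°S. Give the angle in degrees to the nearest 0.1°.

The Behrmann projection is cylindrical equal-area with φ₀ = 30°. Cylindrical equal-area (φ₀ = 30°): h = cos φ / cos 30° along meridians, k = cos 30° / cos φ along parallels; h·k = 1.
At 26.8°: h = 1.031, k = 0.9702; principal scales a = 1.031, b = 0.9702.
sin(ω/2) = (a − b)/(a + b) = 0.06043/2.001 = 0.03020, so ω = 2 arcsin(0.03020) ≈ 3.5°.

3.5°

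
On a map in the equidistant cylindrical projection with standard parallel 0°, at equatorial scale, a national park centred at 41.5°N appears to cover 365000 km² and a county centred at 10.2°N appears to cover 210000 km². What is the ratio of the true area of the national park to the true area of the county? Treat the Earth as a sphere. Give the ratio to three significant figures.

Plate carrée has h = 1 and k = sec φ, giving areal scale sec φ; true area = (apparent area) · cos φ.
True area of national park: 365000 × cos(41.5°) = 365000 × 0.7490 = 273400 km².
True area of county: 210000 × cos(10.2°) = 210000 × 0.9842 = 206700 km².
Ratio = 273400 / 206700 ≈ 1.32.

1.32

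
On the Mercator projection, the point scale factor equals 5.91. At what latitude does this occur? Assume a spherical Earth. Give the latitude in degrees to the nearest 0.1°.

Mercator scale is k = sec φ = 1/cos φ.
1/cos φ = 5.91  ⇒  cos φ = 0.1692  ⇒  φ = arccos(0.1692) ≈ 80.3°.

80.3°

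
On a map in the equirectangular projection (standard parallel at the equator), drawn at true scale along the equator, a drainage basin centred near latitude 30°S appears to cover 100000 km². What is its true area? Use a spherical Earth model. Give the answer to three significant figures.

Plate carrée maps x = Rλ, y = Rφ. The meridian scale is h = 1 and the parallel scale is k = 1/cos φ = sec φ.
Areal scale = h·k = 1 × sec φ; at 30°, h = 1.000, k = 1.155, so h·k = 1.155.
True area = apparent / (areal scale) = 100000 / 1.155 ≈ 86600 km².

86600 km²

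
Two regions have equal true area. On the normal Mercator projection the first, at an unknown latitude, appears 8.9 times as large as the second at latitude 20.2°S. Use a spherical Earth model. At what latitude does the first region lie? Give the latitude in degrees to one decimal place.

On Mercator, (apparent₁)/(apparent₂) = sec²φ₁ / sec²φ₂ when true areas are equal.
cos²φ₂ / cos²φ₁ = 8.9  ⇒  cos φ₁ = cos 20.2° / √8.9 = 0.9385/2.983 = 0.3146.
φ₁ = arccos(0.3146) ≈ 71.7°.

71.7°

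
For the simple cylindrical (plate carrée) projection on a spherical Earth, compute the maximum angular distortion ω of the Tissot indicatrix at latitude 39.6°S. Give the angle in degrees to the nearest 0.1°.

Plate carrée maps x = Rλ, y = Rφ. The meridian scale is h = 1 and the parallel scale is k = 1/cos φ = sec φ.
At 39.6°: h = 1.000, k = 1.298; principal scales a = 1.298, b = 1.000.
sin(ω/2) = (a − b)/(a + b) = 0.2978/2.298 = 0.1296, so ω = 2 arcsin(0.1296) ≈ 14.9°.

14.9°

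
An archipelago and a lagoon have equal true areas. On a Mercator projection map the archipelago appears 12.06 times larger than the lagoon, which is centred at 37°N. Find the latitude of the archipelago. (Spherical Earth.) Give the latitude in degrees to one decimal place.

For equal true areas on Mercator, apparent areas scale as sec²φ, so the ratio is cos²φ₂ / cos²φ₁.
cos²φ₂ / cos²φ₁ = 12.06  ⇒  cos φ₁ = cos 37° / √12.06 = 0.7986/3.473 = 0.2300.
φ₁ = arccos(0.2300) ≈ 76.7°.

76.7°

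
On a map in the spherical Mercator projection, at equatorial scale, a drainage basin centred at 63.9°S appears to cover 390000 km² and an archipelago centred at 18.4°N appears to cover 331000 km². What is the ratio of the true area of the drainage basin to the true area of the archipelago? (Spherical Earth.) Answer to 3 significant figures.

Since Mercator area scale is 1/cos²φ, the true area equals the apparent area multiplied by cos²φ.
True area of drainage basin: 390000 × cos²(63.9°) = 390000 × 0.1935 = 75480 km².
True area of archipelago: 331000 × cos²(18.4°) = 331000 × 0.9004 = 298000 km².
Ratio = 75480 / 298000 ≈ 0.253.

0.253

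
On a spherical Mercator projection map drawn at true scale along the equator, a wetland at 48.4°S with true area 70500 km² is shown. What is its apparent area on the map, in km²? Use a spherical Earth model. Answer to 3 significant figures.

Mercator is conformal, so the point scale is isotropic: h = k = sec φ = 1/cos φ.
Areal scale = k² = sec²φ = 1/cos²(48.4°) = 1/0.6639² = 2.269.
Apparent area = 70500 × 2.269 ≈ 160000 km².

160000 km²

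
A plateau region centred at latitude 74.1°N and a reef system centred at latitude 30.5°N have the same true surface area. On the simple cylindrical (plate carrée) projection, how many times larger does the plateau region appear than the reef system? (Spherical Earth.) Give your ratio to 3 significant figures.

In the plate carrée (x = Rλ, y = Rφ), meridians are true-scale (h = 1) and parallels are stretched by k = sec φ.
Areal scale at 74.1°: h·k = 1.000 × 3.650 = 3.650.
Areal scale at 30.5°: h·k = 1.000 × 1.161 = 1.161.
Ratio = 3.650/1.161 ≈ 3.15.

3.15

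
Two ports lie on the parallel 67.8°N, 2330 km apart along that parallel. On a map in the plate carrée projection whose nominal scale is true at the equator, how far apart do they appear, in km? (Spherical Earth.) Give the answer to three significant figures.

6170 km

In the plate carrée (x = Rλ, y = Rφ), meridians are true-scale (h = 1) and parallels are stretched by k = sec φ.
Along the parallel, k = sec 67.8° = 1/0.3778 = 2.647.
Map distance = 2330 × 2.647 ≈ 6170 km.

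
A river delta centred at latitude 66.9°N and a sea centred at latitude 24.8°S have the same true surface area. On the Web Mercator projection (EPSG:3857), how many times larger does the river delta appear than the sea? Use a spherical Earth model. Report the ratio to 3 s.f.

5.35

On Mercator, area is exaggerated by sec²φ = 1/cos²φ.
At 66.9°: sec²(66.9°) = 1/0.3923² = 6.497.
At 24.8°: sec²(24.8°) = 1/0.9078² = 1.214.
Ratio = 6.497/1.214 = cos²(24.8°)/cos²(66.9°) ≈ 5.35.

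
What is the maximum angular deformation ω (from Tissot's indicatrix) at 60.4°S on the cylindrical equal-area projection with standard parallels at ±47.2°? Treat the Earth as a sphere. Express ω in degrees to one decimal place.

For cylindrical equal-area with standard parallel φ₀, h = cos φ / cos φ₀ and k = cos φ₀ / cos φ, so h·k = 1.
At 60.4°: h = 0.7270, k = 1.376; principal scales a = 1.376, b = 0.7270.
sin(ω/2) = (a − b)/(a + b) = 0.6486/2.103 = 0.3085, so ω = 2 arcsin(0.3085) ≈ 35.9°.

35.9°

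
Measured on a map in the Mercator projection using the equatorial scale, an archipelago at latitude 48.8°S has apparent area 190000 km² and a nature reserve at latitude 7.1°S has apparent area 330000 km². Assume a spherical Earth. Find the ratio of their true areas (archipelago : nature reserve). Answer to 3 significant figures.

0.254

Since Mercator area scale is 1/cos²φ, the true area equals the apparent area multiplied by cos²φ.
True area of archipelago: 190000 × cos²(48.8°) = 190000 × 0.4339 = 82440 km².
True area of nature reserve: 330000 × cos²(7.1°) = 330000 × 0.9847 = 325000 km².
Ratio = 82440 / 325000 ≈ 0.254.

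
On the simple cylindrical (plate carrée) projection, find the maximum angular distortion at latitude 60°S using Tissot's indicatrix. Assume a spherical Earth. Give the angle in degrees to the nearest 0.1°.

In the plate carrée (x = Rλ, y = Rφ), meridians are true-scale (h = 1) and parallels are stretched by k = sec φ.
At 60°: h = 1.000, k = 2.000; principal scales a = 2.000, b = 1.000.
sin(ω/2) = (a − b)/(a + b) = 1.0000/3.000 = 0.3333, so ω = 2 arcsin(0.3333) ≈ 38.9°.

38.9°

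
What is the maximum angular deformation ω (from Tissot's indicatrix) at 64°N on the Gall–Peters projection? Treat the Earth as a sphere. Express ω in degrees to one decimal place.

52.8°

Gall–Peters is a cylindrical equal-area projection with standard parallels at ±45°. For cylindrical equal-area with standard parallel φ₀, h = cos φ / cos φ₀ and k = cos φ₀ / cos φ, so h·k = 1.
At 64°: h = 0.6200, k = 1.613; principal scales a = 1.613, b = 0.6200.
sin(ω/2) = (a − b)/(a + b) = 0.9931/2.233 = 0.4447, so ω = 2 arcsin(0.4447) ≈ 52.8°.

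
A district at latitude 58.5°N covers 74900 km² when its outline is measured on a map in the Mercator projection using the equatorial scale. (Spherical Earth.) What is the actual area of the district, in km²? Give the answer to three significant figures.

The Mercator projection is conformal; its linear scale factor is the same in every direction and equals sec φ = 1/cos φ.
Areal scale = k² = sec²φ = 1/cos²(58.5°) = 1/0.5225² = 3.663.
True area = apparent / (areal scale) = 74900 / 3.663 ≈ 20400 km².

20400 km²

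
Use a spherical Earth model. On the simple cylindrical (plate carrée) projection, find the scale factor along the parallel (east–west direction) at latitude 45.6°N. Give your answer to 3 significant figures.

1.43

In the plate carrée (x = Rλ, y = Rφ), meridians are true-scale (h = 1) and parallels are stretched by k = sec φ.
k = 1/cos 45.6° = 1/0.6997 = 1.429.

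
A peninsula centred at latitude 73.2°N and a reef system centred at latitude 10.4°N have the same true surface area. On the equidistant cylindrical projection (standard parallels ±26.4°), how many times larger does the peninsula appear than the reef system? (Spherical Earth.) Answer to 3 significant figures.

In the equirectangular projection with standard parallel φ₀ = 26.4° (x = Rλ cos φ₀, y = Rφ), meridians are true-scale (h = 1) and the parallel scale is k = cos φ₀ / cos φ.
Areal scale at 73.2°: h·k = 1.000 × 3.099 = 3.099.
Areal scale at 10.4°: h·k = 1.000 × 0.9107 = 0.9107.
Ratio = 3.099/0.9107 ≈ 3.40.

3.40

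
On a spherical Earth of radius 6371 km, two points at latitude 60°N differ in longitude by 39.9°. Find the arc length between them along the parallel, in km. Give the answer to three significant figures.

Arc length along a parallel = R cos φ · Δλ (with Δλ in radians).
= 6371 × cos 60° × (39.9° × π/180) = 6371 × 0.5000 × 0.6964 ≈ 2220 km.

2220 km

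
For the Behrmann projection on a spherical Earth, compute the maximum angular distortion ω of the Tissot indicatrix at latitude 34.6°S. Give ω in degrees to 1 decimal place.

The Behrmann projection is cylindrical equal-area with φ₀ = 30°. For cylindrical equal-area with standard parallel φ₀, h = cos φ / cos φ₀ and k = cos φ₀ / cos φ, so h·k = 1.
At 34.6°: h = 0.9505, k = 1.052; principal scales a = 1.052, b = 0.9505.
sin(ω/2) = (a − b)/(a + b) = 0.1016/2.003 = 0.05075, so ω = 2 arcsin(0.05075) ≈ 5.8°.

5.8°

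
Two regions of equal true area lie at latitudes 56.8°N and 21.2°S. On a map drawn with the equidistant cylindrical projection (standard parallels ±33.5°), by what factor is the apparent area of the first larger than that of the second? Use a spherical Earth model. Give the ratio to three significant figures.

1.70

With standard parallel φ₀ = 33.5°, the equirectangular projection gives x = Rλ cos φ₀, y = Rφ, so h = 1 and k = cos 33.5° / cos φ.
Areal scale at 56.8°: h·k = 1.000 × 1.523 = 1.523.
Areal scale at 21.2°: h·k = 1.000 × 0.8944 = 0.8944.
Ratio = 1.523/0.8944 ≈ 1.70.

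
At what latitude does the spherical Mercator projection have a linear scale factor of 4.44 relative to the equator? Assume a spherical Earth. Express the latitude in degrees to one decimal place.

Mercator scale is k = sec φ = 1/cos φ.
1/cos φ = 4.44  ⇒  cos φ = 0.2252  ⇒  φ = arccos(0.2252) ≈ 77.0°.

77.0°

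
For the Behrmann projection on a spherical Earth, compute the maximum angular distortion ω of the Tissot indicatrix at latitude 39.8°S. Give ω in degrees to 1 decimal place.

The Behrmann projection is cylindrical equal-area with φ₀ = 30°. A cylindrical equal-area projection with standard parallel φ₀ has meridian scale h = cos φ / cos φ₀ and parallel scale k = cos φ₀ / cos φ (so areas are preserved, h·k = 1).
At 39.8°: h = 0.8871, k = 1.127; principal scales a = 1.127, b = 0.8871.
sin(ω/2) = (a − b)/(a + b) = 0.2401/2.014 = 0.1192, so ω = 2 arcsin(0.1192) ≈ 13.7°.

13.7°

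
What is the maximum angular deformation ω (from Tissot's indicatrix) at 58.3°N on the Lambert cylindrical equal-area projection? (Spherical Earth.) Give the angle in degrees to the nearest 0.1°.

The Lambert cylindrical equal-area projection is the cylindrical equal-area projection with its standard parallel at the equator (φ₀ = 0). A cylindrical equal-area projection with standard parallel φ₀ has meridian scale h = cos φ / cos φ₀ and parallel scale k = cos φ₀ / cos φ (so areas are preserved, h·k = 1).
At 58.3°: h = 0.5255, k = 1.903; principal scales a = 1.903, b = 0.5255.
sin(ω/2) = (a − b)/(a + b) = 1.378/2.429 = 0.5673, so ω = 2 arcsin(0.5673) ≈ 69.1°.

69.1°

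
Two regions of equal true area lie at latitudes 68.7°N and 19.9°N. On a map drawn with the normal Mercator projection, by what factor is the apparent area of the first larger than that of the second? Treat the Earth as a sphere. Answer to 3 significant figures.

Mercator is conformal with k = sec φ, so areal scale = k² = sec²φ.
At 68.7°: sec²(68.7°) = 1/0.3633² = 7.579.
At 19.9°: sec²(19.9°) = 1/0.9403² = 1.131.
Ratio = 7.579/1.131 = cos²(19.9°)/cos²(68.7°) ≈ 6.70.

6.70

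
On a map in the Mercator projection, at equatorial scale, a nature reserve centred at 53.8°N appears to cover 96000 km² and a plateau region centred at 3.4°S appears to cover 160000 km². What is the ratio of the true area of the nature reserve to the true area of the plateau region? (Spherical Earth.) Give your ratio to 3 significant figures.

On Mercator the areal scale is sec²φ, so true area = apparent × cos²φ.
True area of nature reserve: 96000 × cos²(53.8°) = 96000 × 0.3488 = 33490 km².
True area of plateau region: 160000 × cos²(3.4°) = 160000 × 0.9965 = 159400 km².
Ratio = 33490 / 159400 ≈ 0.210.

0.210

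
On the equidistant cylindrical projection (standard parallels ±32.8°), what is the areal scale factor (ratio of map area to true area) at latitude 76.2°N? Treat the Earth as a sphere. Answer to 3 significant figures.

The equidistant cylindrical projection with φ₀ = 32.8° has h = 1 (meridians true) and k = cos φ₀ / cos φ along parallels.
Areal scale = h·k = 1 × cos φ₀ / cos φ; at 76.2°, h = 1.000, k = 3.524, so h·k = 3.524.

3.52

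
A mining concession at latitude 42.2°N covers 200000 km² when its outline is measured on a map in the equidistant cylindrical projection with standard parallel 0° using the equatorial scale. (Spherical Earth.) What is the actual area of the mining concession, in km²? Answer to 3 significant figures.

148000 km²

For the equirectangular projection with φ₀ = 0 (plate carrée), h = 1 along meridians and k = sec φ along parallels.
Areal scale = h·k = 1 × sec φ; at 42.2°, h = 1.000, k = 1.350, so h·k = 1.350.
True area = apparent / (areal scale) = 200000 / 1.350 ≈ 148000 km².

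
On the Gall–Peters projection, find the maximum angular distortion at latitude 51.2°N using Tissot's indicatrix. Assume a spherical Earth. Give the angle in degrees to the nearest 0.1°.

13.8°

Gall–Peters is a cylindrical equal-area projection with standard parallels at ±45°. Cylindrical equal-area (φ₀ = 45°): h = cos φ / cos 45° along meridians, k = cos 45° / cos φ along parallels; h·k = 1.
At 51.2°: h = 0.8862, k = 1.128; principal scales a = 1.128, b = 0.8862.
sin(ω/2) = (a − b)/(a + b) = 0.2423/2.015 = 0.1203, so ω = 2 arcsin(0.1203) ≈ 13.8°.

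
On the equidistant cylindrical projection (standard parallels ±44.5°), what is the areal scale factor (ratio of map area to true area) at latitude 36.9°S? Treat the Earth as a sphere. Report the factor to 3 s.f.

With standard parallel φ₀ = 44.5°, the equirectangular projection gives x = Rλ cos φ₀, y = Rφ, so h = 1 and k = cos 44.5° / cos φ.
Areal scale = h·k = 1 × cos φ₀ / cos φ; at 36.9°, h = 1.000, k = 0.8919, so h·k = 0.8919.

0.892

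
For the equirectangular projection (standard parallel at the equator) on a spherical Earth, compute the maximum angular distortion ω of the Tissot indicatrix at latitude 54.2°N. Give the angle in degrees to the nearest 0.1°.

30.4°

Plate carrée maps x = Rλ, y = Rφ. The meridian scale is h = 1 and the parallel scale is k = 1/cos φ = sec φ.
At 54.2°: h = 1.000, k = 1.710; principal scales a = 1.710, b = 1.000.
sin(ω/2) = (a − b)/(a + b) = 0.7095/2.710 = 0.2619, so ω = 2 arcsin(0.2619) ≈ 30.4°.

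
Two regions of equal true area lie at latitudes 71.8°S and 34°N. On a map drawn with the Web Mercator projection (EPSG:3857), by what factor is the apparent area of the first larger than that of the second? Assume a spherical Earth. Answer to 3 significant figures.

Mercator is conformal with k = sec φ, so areal scale = k² = sec²φ.
At 71.8°: sec²(71.8°) = 1/0.3123² = 10.25.
At 34°: sec²(34°) = 1/0.8290² = 1.455.
Ratio = 10.25/1.455 = cos²(34°)/cos²(71.8°) ≈ 7.05.

7.05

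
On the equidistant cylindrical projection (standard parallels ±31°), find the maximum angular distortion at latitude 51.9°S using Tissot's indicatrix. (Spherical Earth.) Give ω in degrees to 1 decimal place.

In the equirectangular projection with standard parallel φ₀ = 31° (x = Rλ cos φ₀, y = Rφ), meridians are true-scale (h = 1) and the parallel scale is k = cos φ₀ / cos φ.
At 51.9°: h = 1.000, k = 1.389; principal scales a = 1.389, b = 1.000.
sin(ω/2) = (a − b)/(a + b) = 0.3892/2.389 = 0.1629, so ω = 2 arcsin(0.1629) ≈ 18.7°.

18.7°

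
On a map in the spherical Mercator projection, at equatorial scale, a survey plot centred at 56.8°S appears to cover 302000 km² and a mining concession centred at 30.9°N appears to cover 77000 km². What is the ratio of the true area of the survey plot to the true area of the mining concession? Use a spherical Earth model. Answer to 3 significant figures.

On Mercator the areal scale is sec²φ, so true area = apparent × cos²φ.
True area of survey plot: 302000 × cos²(56.8°) = 302000 × 0.2998 = 90550 km².
True area of mining concession: 77000 × cos²(30.9°) = 77000 × 0.7363 = 56690 km².
Ratio = 90550 / 56690 ≈ 1.60.

1.60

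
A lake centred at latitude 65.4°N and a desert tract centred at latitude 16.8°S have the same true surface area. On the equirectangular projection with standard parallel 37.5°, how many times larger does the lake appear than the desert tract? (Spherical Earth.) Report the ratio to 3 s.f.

In the equirectangular projection with standard parallel φ₀ = 37.5° (x = Rλ cos φ₀, y = Rφ), meridians are true-scale (h = 1) and the parallel scale is k = cos φ₀ / cos φ.
Areal scale at 65.4°: h·k = 1.000 × 1.906 = 1.906.
Areal scale at 16.8°: h·k = 1.000 × 0.8287 = 0.8287.
Ratio = 1.906/0.8287 ≈ 2.30.

2.30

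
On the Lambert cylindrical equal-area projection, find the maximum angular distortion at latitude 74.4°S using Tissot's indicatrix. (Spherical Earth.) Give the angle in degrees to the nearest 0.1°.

The Lambert cylindrical equal-area projection is the cylindrical equal-area projection with its standard parallel at the equator (φ₀ = 0). A cylindrical equal-area projection with standard parallel φ₀ has meridian scale h = cos φ / cos φ₀ and parallel scale k = cos φ₀ / cos φ (so areas are preserved, h·k = 1).
At 74.4°: h = 0.2689, k = 3.719; principal scales a = 3.719, b = 0.2689.
sin(ω/2) = (a − b)/(a + b) = 3.450/3.988 = 0.8651, so ω = 2 arcsin(0.8651) ≈ 119.8°.

119.8°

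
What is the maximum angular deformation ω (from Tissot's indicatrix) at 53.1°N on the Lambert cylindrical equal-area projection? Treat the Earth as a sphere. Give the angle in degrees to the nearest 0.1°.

56.1°

The Lambert cylindrical equal-area projection is the cylindrical equal-area projection with its standard parallel at the equator (φ₀ = 0). Cylindrical equal-area (φ₀ = 0°): h = cos φ / cos 0° along meridians, k = cos 0° / cos φ along parallels; h·k = 1.
At 53.1°: h = 0.6004, k = 1.666; principal scales a = 1.666, b = 0.6004.
sin(ω/2) = (a − b)/(a + b) = 1.065/2.266 = 0.4700, so ω = 2 arcsin(0.4700) ≈ 56.1°.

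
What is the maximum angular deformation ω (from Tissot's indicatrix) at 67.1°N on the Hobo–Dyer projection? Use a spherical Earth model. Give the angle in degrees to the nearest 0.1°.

The Hobo–Dyer projection is cylindrical equal-area with φ₀ = 37.5°. A cylindrical equal-area projection with standard parallel φ₀ has meridian scale h = cos φ / cos φ₀ and parallel scale k = cos φ₀ / cos φ (so areas are preserved, h·k = 1).
At 67.1°: h = 0.4905, k = 2.039; principal scales a = 2.039, b = 0.4905.
sin(ω/2) = (a − b)/(a + b) = 1.548/2.529 = 0.6122, so ω = 2 arcsin(0.6122) ≈ 75.5°.

75.5°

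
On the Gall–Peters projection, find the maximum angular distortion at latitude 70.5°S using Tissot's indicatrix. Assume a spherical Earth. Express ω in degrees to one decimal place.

78.9°

The Gall–Peters projection is cylindrical equal-area with φ₀ = 45°. A cylindrical equal-area projection with standard parallel φ₀ has meridian scale h = cos φ / cos φ₀ and parallel scale k = cos φ₀ / cos φ (so areas are preserved, h·k = 1).
At 70.5°: h = 0.4721, k = 2.118; principal scales a = 2.118, b = 0.4721.
sin(ω/2) = (a − b)/(a + b) = 1.646/2.590 = 0.6355, so ω = 2 arcsin(0.6355) ≈ 78.9°.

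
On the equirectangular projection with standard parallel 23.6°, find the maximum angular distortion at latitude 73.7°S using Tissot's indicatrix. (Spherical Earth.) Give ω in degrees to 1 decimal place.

64.2°

With standard parallel φ₀ = 23.6°, the equirectangular projection gives x = Rλ cos φ₀, y = Rφ, so h = 1 and k = cos 23.6° / cos φ.
At 73.7°: h = 1.000, k = 3.265; principal scales a = 3.265, b = 1.000.
sin(ω/2) = (a − b)/(a + b) = 2.265/4.265 = 0.5311, so ω = 2 arcsin(0.5311) ≈ 64.2°.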